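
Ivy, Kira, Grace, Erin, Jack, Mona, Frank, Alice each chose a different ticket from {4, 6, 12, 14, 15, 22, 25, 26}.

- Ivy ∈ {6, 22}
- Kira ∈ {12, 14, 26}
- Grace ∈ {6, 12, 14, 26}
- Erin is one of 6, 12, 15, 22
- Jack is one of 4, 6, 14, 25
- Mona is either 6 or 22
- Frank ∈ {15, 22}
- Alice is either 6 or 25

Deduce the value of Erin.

Among the 8 variables, 4 fits only Jack (and all 8 values in {4, 6, 12, 14, 15, 22, 25, 26} must be used), so Jack = 4.
The 7 still-open variables draw from only 7 values {6, 12, 14, 15, 22, 25, 26}, so each is used; only Alice can be 25, hence Alice = 25.
The 2 variables Ivy and Mona are confined to {6, 22}, which locks those values in; drop them from Grace, Erin, Frank.
Frank must be 15 (only option left). So Erin can't be 15.
So Erin = 12.

12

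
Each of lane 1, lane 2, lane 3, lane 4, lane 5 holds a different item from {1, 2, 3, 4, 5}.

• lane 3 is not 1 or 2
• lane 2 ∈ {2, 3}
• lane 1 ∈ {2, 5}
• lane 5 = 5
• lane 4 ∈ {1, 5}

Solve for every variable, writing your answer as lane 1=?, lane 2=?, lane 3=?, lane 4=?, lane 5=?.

lane 1=2, lane 2=3, lane 3=4, lane 4=1, lane 5=5

lane 5's domain is down to {5}, so lane 5 = 5. Remove 5 from lane 1, lane 3, lane 4.
lane 1 must be 2 (only option left). Eliminate 2 elsewhere: lane 2.
lane 2's domain is down to {3}, so lane 2 = 3. Remove 3 from lane 3.
lane 3 has just one choice, so lane 3 = 4.
lane 4 must be 1 (only option left).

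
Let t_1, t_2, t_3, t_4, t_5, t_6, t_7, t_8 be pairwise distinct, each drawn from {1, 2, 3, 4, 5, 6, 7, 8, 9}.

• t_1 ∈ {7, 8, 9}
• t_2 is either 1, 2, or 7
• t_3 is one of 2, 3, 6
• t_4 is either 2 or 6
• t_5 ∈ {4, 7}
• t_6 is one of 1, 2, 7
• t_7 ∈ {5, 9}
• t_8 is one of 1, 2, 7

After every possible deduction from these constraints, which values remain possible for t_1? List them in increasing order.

The 3 variables t_2, t_6, t_8 are confined to {1, 2, 7}, which locks those values in; drop them from t_1, t_3, t_4, t_5.
t_4 has just one choice, so t_4 = 6. Strike 6 from t_3.
That leaves t_5 = 4.
t_3 must be 3 (only option left).
No further eliminations apply; t_1 can still be any of 8, 9.

8, 9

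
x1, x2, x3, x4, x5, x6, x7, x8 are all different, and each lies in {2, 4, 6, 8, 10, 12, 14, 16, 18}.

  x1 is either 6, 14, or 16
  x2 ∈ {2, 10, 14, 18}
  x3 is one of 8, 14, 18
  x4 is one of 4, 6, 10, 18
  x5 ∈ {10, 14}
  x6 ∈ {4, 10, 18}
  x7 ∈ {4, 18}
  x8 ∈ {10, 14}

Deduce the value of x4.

The 8 variables draw from only 8 values {2, 4, 6, 8, 10, 14, 16, 18}, so each is used; only x2 can be 2, hence x2 = 2.
The 7 still-open variables draw from only 7 values {4, 6, 8, 10, 14, 16, 18}, so each is used; only x3 can be 8, hence x3 = 8.
Among the 6 still-open variables, 16 fits only x1 (and all 6 values in {4, 6, 10, 14, 16, 18} must be used), so x1 = 16.
The 5 still-open variables together cover exactly {4, 6, 10, 14, 18} — 5 values for 5 variables — and 6 appears only in x4's list, so x4 = 6.

6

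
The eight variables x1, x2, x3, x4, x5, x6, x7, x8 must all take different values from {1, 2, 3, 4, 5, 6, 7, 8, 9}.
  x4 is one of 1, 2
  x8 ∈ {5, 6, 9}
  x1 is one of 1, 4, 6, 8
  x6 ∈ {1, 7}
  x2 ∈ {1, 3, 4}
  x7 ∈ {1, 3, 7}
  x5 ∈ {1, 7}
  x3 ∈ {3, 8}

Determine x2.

The 2 variables x5 and x6 are confined to {1, 7}, which locks those values in; drop them from x1, x2, x4, x7.
x4 must be 2 (only option left).
That leaves x7 = 3. Strike 3 from x2, x3.
So x2 = 4.

4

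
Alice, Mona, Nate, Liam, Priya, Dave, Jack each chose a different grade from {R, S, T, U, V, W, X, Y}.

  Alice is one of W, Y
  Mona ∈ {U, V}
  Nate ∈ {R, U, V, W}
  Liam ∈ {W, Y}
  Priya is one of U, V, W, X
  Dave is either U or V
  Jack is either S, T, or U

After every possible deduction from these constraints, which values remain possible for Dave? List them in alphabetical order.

Alice and Liam share exactly the 2 values {W, Y}; by pigeonhole those values go to them, so strike W, Y from Nate, Priya.
Mona and Dave between them cover only {U, V} — a naked pair. Remove those values from Nate, Priya, Jack.
That leaves Nate = R.
Priya's domain is down to {X}, so Priya = X.
No further eliminations apply; Dave can still be any of U, V.

U, V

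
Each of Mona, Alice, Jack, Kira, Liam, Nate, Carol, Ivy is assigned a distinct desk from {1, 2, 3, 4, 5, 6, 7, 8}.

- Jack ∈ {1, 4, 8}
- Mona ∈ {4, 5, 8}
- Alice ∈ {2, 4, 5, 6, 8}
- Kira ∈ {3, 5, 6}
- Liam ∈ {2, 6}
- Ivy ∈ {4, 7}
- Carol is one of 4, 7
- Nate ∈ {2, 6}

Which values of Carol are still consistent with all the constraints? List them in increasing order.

The 8 variables draw from only 8 values {1, 2, 3, 4, 5, 6, 7, 8}, so each is used; only Jack can be 1, hence Jack = 1.
Among the 7 still-open variables, 3 fits only Kira (and all 7 values in {2, 3, 4, 5, 6, 7, 8} must be used), so Kira = 3.
The 2 variables Liam and Nate are confined to {2, 6}, which locks those values in; drop them from Alice.
Carol and Ivy between them cover only {4, 7} — a naked pair. Remove those values from Mona, Alice.
No further eliminations apply; Carol can still be any of 4, 7.

4, 7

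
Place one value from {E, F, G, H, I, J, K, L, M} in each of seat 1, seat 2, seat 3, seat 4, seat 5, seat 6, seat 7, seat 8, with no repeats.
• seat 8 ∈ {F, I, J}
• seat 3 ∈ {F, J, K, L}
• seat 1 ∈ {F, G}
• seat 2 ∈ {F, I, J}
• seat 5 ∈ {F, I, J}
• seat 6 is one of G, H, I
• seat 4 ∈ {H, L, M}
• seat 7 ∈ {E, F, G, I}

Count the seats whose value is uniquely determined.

seat 2, seat 5, seat 8 between them cover only {F, I, J} — a naked triple. Remove those values from seat 1, seat 3, seat 6, seat 7.
That leaves seat 1 = G. Strike G from seat 6, seat 7.
seat 6's domain is down to {H}, so seat 6 = H. Strike H from seat 4.
seat 7's domain is down to {E}, so seat 7 = E.
Determined: seat 1=G, seat 6=H, seat 7=E. The other seats each still have more than one consistent value. That makes 3.

3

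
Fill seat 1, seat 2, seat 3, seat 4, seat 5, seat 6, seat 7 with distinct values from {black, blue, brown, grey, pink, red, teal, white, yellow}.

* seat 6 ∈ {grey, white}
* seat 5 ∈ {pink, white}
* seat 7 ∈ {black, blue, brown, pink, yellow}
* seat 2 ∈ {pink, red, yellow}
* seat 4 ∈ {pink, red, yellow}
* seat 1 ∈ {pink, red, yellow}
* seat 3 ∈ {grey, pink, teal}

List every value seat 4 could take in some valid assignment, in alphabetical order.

seat 1, seat 2, seat 4 share exactly the 3 values {pink, red, yellow}; by pigeonhole those values go to them, so strike pink, red, yellow from seat 3, seat 5, seat 7.
seat 5's domain is down to {white}, so seat 5 = white. Remove white from seat 6.
seat 6 must be grey (only option left). Remove grey from seat 3.
That leaves seat 3 = teal.
No further eliminations apply; seat 4 can still be any of pink, red, yellow.

pink, red, yellow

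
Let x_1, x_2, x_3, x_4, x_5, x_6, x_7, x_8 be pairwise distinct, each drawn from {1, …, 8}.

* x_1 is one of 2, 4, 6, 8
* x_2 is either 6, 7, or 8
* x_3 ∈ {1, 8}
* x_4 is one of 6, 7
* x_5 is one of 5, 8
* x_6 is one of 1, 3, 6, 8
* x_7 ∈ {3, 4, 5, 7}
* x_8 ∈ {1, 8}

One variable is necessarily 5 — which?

x_5

The 8 variables together cover exactly {1, 2, 3, 4, 5, 6, 7, 8} — 8 values for 8 variables — and 2 appears only in x_1's list, so x_1 = 2.
Among the 7 still-open variables, 4 fits only x_7 (and all 7 values in {1, 3, 4, 5, 6, 7, 8} must be used), so x_7 = 4.
The 6 still-open variables together cover exactly {1, 3, 5, 6, 7, 8} — 6 values for 6 variables — and 3 appears only in x_6's list, so x_6 = 3.
The 5 still-open variables draw from only 5 values {1, 5, 6, 7, 8}, so each is used; only x_5 can be 5, hence x_5 = 5.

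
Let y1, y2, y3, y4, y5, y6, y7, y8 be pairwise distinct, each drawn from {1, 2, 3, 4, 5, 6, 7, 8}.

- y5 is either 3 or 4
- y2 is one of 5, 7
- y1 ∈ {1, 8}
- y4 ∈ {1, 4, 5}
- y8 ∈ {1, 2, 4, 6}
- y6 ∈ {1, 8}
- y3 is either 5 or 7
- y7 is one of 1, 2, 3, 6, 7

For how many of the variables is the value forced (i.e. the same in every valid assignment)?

The 2 variables y1 and y6 are confined to {1, 8}, which locks those values in; drop them from y4, y7, y8.
y2 and y3 share exactly the 2 values {5, 7}; by pigeonhole those values go to them, so strike 5, 7 from y4, y7.
That leaves y4 = 4. Eliminate 4 elsewhere: y5, y8.
That leaves y5 = 3. Remove 3 from y7.
Determined: y4=4, y5=3. The other variables each still have more than one consistent value. That makes 2.

2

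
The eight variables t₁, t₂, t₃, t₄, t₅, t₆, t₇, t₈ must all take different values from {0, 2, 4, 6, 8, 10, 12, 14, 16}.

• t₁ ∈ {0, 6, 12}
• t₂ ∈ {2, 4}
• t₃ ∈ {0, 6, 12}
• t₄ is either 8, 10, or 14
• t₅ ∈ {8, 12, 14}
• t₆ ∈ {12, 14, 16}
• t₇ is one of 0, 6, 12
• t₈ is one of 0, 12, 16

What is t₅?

t₁, t₃, t₇ share exactly the 3 values {0, 6, 12}; by pigeonhole those values go to them, so strike 0, 6, 12 from t₅, t₆, t₈.
That leaves t₈ = 16. Remove 16 from t₆.
t₆ must be 14 (only option left). Strike 14 from t₄, t₅.
So t₅ = 8.

8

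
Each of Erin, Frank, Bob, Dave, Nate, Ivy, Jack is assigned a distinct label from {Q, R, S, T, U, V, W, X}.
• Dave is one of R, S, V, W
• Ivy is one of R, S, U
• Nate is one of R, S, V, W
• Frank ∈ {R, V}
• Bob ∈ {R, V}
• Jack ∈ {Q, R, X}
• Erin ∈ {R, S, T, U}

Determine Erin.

T

The 2 variables Frank and Bob are confined to {R, V}, which locks those values in; drop them from Erin, Dave, Nate, Ivy, Jack.
Dave and Nate share exactly the 2 values {S, W}; by pigeonhole those values go to them, so strike S, W from Erin, Ivy.
Ivy has just one choice, so Ivy = U. So Erin can't be U.
So Erin = T.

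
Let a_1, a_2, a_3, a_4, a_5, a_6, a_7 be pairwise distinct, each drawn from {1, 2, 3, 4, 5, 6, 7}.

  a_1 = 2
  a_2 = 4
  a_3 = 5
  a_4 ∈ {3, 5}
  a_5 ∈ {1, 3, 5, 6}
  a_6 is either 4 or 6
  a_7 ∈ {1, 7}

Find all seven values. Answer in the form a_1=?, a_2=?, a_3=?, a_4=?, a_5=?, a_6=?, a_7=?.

a_1 must be 2 (only option left).
a_2 must be 4 (only option left). Strike 4 from a_6.
a_3 has just one choice, so a_3 = 5. Eliminate 5 elsewhere: a_4, a_5.
a_4 has just one choice, so a_4 = 3. Remove 3 from a_5.
a_6 must be 6 (only option left). Strike 6 from a_5.
That leaves a_5 = 1. Strike 1 from a_7.
a_7's domain is down to {7}, so a_7 = 7.

a_1=2, a_2=4, a_3=5, a_4=3, a_5=1, a_6=6, a_7=7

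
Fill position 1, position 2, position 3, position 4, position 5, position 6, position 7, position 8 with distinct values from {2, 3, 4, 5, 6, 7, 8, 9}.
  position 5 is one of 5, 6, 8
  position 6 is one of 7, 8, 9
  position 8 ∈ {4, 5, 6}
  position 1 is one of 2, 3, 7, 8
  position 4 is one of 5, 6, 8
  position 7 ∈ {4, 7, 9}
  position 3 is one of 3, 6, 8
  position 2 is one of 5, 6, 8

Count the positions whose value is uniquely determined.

The 8 variables together cover exactly {2, 3, 4, 5, 6, 7, 8, 9} — 8 values for 8 variables — and 2 appears only in position 1's list, so position 1 = 2.
Among the 7 still-open variables, 3 fits only position 3 (and all 7 values in {3, 4, 5, 6, 7, 8, 9} must be used), so position 3 = 3.
position 2, position 4, position 5 between them cover only {5, 6, 8} — a naked triple. Remove those values from position 6, position 8.
position 8 has just one choice, so position 8 = 4. Eliminate 4 elsewhere: position 7.
Determined: position 1=2, position 3=3, position 8=4. The other positions each still have more than one consistent value. That makes 3.

3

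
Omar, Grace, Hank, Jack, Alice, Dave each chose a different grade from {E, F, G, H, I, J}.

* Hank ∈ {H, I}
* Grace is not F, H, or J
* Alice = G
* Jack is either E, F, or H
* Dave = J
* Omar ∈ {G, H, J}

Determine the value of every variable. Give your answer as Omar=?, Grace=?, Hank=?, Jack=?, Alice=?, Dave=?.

Omar=H, Grace=E, Hank=I, Jack=F, Alice=G, Dave=J

Alice must be G (only option left). Strike G from Omar, Grace.
Dave must be J (only option left). Strike J from Omar.
Omar must be H (only option left). Strike H from Hank, Jack.
Hank's domain is down to {I}, so Hank = I. So Grace can't be I.
Grace must be E (only option left). Strike E from Jack.
That leaves Jack = F.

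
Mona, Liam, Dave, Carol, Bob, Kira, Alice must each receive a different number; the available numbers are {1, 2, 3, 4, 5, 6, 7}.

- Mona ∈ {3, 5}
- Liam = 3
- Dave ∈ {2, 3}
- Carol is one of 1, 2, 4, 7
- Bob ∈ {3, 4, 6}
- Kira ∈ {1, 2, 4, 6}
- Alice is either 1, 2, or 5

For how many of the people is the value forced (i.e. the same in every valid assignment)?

Liam must be 3 (only option left). So Mona, Dave, Bob can't be 3.
Dave's domain is down to {2}, so Dave = 2. So Carol, Kira, Alice can't be 2.
Mona must be 5 (only option left). So Alice can't be 5.
Alice has just one choice, so Alice = 1. Remove 1 from Carol, Kira.
The 3 still-open variables draw from only 3 values {4, 6, 7}, so each is used; only Carol can be 7, hence Carol = 7.
Determined: Mona=5, Liam=3, Dave=2, Carol=7, Alice=1. The other people each still have more than one consistent value. That makes 5.

5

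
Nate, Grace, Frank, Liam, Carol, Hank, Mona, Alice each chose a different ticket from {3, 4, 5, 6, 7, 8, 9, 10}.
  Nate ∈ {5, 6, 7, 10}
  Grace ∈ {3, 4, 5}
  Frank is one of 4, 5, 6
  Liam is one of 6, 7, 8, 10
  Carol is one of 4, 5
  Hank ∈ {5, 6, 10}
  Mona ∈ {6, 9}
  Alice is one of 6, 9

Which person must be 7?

Among the 8 variables, 3 fits only Grace (and all 8 values in {3, 4, 5, 6, 7, 8, 9, 10} must be used), so Grace = 3.
Among the 7 still-open variables, 8 fits only Liam (and all 7 values in {4, 5, 6, 7, 8, 9, 10} must be used), so Liam = 8.
The 6 still-open variables draw from only 6 values {4, 5, 6, 7, 9, 10}, so each is used; only Nate can be 7, hence Nate = 7.

Nate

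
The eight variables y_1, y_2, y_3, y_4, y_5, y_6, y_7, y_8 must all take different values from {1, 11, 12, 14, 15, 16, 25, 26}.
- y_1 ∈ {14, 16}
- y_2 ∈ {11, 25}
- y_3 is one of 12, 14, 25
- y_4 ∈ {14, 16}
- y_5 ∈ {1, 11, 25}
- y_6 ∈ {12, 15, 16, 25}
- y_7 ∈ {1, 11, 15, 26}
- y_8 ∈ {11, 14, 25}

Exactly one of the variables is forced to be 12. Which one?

The 8 variables together cover exactly {1, 11, 12, 14, 15, 16, 25, 26} — 8 values for 8 variables — and 26 appears only in y_7's list, so y_7 = 26.
Among the 7 still-open variables, 1 fits only y_5 (and all 7 values in {1, 11, 12, 14, 15, 16, 25} must be used), so y_5 = 1.
Among the 6 still-open variables, 15 fits only y_6 (and all 6 values in {11, 12, 14, 15, 16, 25} must be used), so y_6 = 15.
Among the 5 still-open variables, 12 fits only y_3 (and all 5 values in {11, 12, 14, 16, 25} must be used), so y_3 = 12.

y_3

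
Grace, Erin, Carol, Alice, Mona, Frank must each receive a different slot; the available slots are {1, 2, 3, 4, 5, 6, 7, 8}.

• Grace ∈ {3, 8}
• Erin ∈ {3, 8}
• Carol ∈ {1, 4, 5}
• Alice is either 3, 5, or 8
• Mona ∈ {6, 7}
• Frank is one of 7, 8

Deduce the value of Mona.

The 2 variables Grace and Erin are confined to {3, 8}, which locks those values in; drop them from Alice, Frank.
Alice's domain is down to {5}, so Alice = 5. So Carol can't be 5.
Frank must be 7 (only option left). Remove 7 from Mona.
So Mona = 6.

6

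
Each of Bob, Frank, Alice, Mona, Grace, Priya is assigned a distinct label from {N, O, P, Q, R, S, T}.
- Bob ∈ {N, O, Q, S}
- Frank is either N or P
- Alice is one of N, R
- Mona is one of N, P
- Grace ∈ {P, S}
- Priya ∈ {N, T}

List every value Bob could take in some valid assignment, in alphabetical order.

The 2 variables Frank and Mona are confined to {N, P}, which locks those values in; drop them from Bob, Alice, Grace, Priya.
Alice's domain is down to {R}, so Alice = R.
Grace must be S (only option left). Remove S from Bob.
That leaves Priya = T.
No further eliminations apply; Bob can still be any of O, Q.

O, Q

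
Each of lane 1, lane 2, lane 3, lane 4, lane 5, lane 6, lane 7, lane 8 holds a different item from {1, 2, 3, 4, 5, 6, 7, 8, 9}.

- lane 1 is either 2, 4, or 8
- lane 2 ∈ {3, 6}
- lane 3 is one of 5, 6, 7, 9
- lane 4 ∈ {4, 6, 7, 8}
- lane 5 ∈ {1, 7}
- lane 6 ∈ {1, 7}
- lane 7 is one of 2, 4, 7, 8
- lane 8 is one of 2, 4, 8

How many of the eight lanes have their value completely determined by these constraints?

2

The 2 variables lane 5 and lane 6 are confined to {1, 7}, which locks those values in; drop them from lane 3, lane 4, lane 7.
lane 1, lane 7, lane 8 between them cover only {2, 4, 8} — a naked triple. Remove those values from lane 4.
lane 4's domain is down to {6}, so lane 4 = 6. Eliminate 6 elsewhere: lane 2, lane 3.
lane 2's domain is down to {3}, so lane 2 = 3.
Determined: lane 2=3, lane 4=6. The other lanes each still have more than one consistent value. That makes 2.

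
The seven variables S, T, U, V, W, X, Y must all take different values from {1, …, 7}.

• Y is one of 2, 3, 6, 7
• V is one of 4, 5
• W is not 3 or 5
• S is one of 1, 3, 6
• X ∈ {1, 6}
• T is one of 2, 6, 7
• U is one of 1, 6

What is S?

The 7 variables draw from only 7 values {1, 2, 3, 4, 5, 6, 7}, so each is used; only V can be 5, hence V = 5.
Among the 6 still-open variables, 4 fits only W (and all 6 values in {1, 2, 3, 4, 6, 7} must be used), so W = 4.
The 2 variables U and X are confined to {1, 6}, which locks those values in; drop them from S, T, Y.
So S = 3.

3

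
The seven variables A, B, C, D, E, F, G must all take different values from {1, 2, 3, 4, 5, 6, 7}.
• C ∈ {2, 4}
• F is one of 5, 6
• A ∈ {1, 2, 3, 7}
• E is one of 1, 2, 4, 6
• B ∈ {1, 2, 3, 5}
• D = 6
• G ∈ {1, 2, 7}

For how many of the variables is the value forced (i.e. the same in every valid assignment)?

2

D's domain is down to {6}, so D = 6. Remove 6 from E, F.
F has just one choice, so F = 5. So B can't be 5.
Determined: D=6, F=5. The other variables each still have more than one consistent value. That makes 2.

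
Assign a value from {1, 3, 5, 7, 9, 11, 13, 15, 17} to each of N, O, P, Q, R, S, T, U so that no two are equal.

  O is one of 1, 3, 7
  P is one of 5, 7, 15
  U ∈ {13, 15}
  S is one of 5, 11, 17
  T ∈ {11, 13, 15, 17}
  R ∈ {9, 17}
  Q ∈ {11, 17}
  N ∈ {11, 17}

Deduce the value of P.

The 2 variables N and Q are confined to {11, 17}, which locks those values in; drop them from R, S, T.
R's domain is down to {9}, so R = 9.
S has just one choice, so S = 5. Strike 5 from P.
T and U share exactly the 2 values {13, 15}; by pigeonhole those values go to them, so strike 13, 15 from P.
So P = 7.

7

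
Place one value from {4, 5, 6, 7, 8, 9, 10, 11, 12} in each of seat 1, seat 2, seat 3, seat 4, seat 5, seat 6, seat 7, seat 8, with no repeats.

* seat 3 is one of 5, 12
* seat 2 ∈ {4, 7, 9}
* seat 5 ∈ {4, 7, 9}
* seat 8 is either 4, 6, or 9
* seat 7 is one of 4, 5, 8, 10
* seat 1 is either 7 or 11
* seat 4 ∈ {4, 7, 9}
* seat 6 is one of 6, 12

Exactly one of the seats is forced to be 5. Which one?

seat 2, seat 4, seat 5 between them cover only {4, 7, 9} — a naked triple. Remove those values from seat 1, seat 7, seat 8.
seat 1 must be 11 (only option left).
That leaves seat 8 = 6. Remove 6 from seat 6.
seat 6 has just one choice, so seat 6 = 12. So seat 3 can't be 12.
So 5 goes to seat 3.

seat 3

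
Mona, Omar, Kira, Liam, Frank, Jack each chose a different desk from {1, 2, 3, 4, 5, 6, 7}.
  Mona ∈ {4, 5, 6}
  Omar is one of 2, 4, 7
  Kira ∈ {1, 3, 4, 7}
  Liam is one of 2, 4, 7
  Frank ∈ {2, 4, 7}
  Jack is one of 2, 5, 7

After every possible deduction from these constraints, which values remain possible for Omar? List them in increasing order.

Omar, Liam, Frank between them cover only {2, 4, 7} — a naked triple. Remove those values from Mona, Kira, Jack.
Jack's domain is down to {5}, so Jack = 5. So Mona can't be 5.
Mona has just one choice, so Mona = 6.
No further eliminations apply; Omar can still be any of 2, 4, 7.

2, 4, 7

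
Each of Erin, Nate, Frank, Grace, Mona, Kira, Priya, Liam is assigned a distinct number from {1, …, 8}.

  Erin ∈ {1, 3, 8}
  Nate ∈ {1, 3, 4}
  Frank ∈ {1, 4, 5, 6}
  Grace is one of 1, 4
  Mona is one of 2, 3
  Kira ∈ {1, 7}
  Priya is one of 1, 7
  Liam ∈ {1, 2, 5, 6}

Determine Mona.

The 8 variables together cover exactly {1, 2, 3, 4, 5, 6, 7, 8} — 8 values for 8 variables — and 8 appears only in Erin's list, so Erin = 8.
Kira and Priya between them cover only {1, 7} — a naked pair. Remove those values from Nate, Frank, Grace, Liam.
Grace must be 4 (only option left). Eliminate 4 elsewhere: Nate, Frank.
Nate's domain is down to {3}, so Nate = 3. Eliminate 3 elsewhere: Mona.
So Mona = 2.

2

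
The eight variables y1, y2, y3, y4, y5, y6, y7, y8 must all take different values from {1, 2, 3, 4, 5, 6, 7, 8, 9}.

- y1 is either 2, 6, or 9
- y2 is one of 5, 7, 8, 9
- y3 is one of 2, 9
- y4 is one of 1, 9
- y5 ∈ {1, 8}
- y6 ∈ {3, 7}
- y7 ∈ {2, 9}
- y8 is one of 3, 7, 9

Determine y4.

The 8 variables together cover exactly {1, 2, 3, 5, 6, 7, 8, 9} — 8 values for 8 variables — and 5 appears only in y2's list, so y2 = 5.
The 7 still-open variables together cover exactly {1, 2, 3, 6, 7, 8, 9} — 7 values for 7 variables — and 6 appears only in y1's list, so y1 = 6.
Among the 6 still-open variables, 8 fits only y5 (and all 6 values in {1, 2, 3, 7, 8, 9} must be used), so y5 = 8.
Among the 5 still-open variables, 1 fits only y4 (and all 5 values in {1, 2, 3, 7, 9} must be used), so y4 = 1.

1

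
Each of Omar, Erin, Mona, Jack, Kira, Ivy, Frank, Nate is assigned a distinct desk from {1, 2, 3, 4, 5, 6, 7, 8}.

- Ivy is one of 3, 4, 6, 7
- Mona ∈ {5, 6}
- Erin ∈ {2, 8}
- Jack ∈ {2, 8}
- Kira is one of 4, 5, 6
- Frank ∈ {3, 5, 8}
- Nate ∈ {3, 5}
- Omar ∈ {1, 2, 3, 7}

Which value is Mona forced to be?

6

The 8 variables draw from only 8 values {1, 2, 3, 4, 5, 6, 7, 8}, so each is used; only Omar can be 1, hence Omar = 1.
The 7 still-open variables together cover exactly {2, 3, 4, 5, 6, 7, 8} — 7 values for 7 variables — and 7 appears only in Ivy's list, so Ivy = 7.
The 6 still-open variables together cover exactly {2, 3, 4, 5, 6, 8} — 6 values for 6 variables — and 4 appears only in Kira's list, so Kira = 4.
The 5 still-open variables together cover exactly {2, 3, 5, 6, 8} — 5 values for 5 variables — and 6 appears only in Mona's list, so Mona = 6.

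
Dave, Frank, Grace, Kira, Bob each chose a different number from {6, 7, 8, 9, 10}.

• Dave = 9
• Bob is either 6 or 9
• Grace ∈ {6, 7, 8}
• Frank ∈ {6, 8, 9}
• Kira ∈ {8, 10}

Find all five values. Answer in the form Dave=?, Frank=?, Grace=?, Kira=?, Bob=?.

Dave=9, Frank=8, Grace=7, Kira=10, Bob=6

Dave must be 9 (only option left). So Frank, Bob can't be 9.
Bob's domain is down to {6}, so Bob = 6. Eliminate 6 elsewhere: Frank, Grace.
Frank's domain is down to {8}, so Frank = 8. Eliminate 8 elsewhere: Grace, Kira.
Grace must be 7 (only option left).
Kira has just one choice, so Kira = 10.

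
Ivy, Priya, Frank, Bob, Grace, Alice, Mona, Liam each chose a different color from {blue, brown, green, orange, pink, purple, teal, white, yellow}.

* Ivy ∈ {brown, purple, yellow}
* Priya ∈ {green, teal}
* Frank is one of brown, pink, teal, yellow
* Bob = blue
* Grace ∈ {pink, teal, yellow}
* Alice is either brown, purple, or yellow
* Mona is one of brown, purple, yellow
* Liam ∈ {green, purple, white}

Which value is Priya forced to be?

green

Bob has just one choice, so Bob = blue.
Among the 7 still-open variables, white fits only Liam (and all 7 values in {brown, green, pink, purple, teal, white, yellow} must be used), so Liam = white.
The 6 still-open variables together cover exactly {brown, green, pink, purple, teal, yellow} — 6 values for 6 variables — and green appears only in Priya's list, so Priya = green.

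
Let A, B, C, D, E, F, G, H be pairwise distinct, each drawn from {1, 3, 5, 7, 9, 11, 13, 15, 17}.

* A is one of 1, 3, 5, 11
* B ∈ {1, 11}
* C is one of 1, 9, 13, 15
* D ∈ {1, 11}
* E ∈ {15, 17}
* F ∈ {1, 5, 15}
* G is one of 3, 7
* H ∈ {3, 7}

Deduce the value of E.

17

B and D between them cover only {1, 11} — a naked pair. Remove those values from A, C, F.
The 2 variables G and H are confined to {3, 7}, which locks those values in; drop them from A.
A's domain is down to {5}, so A = 5. So F can't be 5.
That leaves F = 15. Remove 15 from C, E.
So E = 17.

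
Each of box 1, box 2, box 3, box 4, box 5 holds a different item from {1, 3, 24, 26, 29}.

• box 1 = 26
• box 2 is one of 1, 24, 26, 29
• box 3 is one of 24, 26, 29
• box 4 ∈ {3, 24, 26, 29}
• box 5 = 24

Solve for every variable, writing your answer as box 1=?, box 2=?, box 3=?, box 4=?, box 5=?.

box 1's domain is down to {26}, so box 1 = 26. Strike 26 from box 2, box 3, box 4.
box 5 has just one choice, so box 5 = 24. Remove 24 from box 2, box 3, box 4.
box 3 has just one choice, so box 3 = 29. Strike 29 from box 2, box 4.
That leaves box 4 = 3.
That leaves box 2 = 1.

box 1=26, box 2=1, box 3=29, box 4=3, box 5=24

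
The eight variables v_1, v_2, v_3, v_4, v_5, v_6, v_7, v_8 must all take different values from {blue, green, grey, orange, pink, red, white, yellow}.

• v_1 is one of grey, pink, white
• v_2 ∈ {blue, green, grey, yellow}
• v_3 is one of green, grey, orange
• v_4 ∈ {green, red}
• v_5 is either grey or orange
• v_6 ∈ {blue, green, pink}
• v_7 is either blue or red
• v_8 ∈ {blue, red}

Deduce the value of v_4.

green

The 8 variables together cover exactly {blue, green, grey, orange, pink, red, white, yellow} — 8 values for 8 variables — and white appears only in v_1's list, so v_1 = white.
Among the 7 still-open variables, pink fits only v_6 (and all 7 values in {blue, green, grey, orange, pink, red, yellow} must be used), so v_6 = pink.
The 6 still-open variables draw from only 6 values {blue, green, grey, orange, red, yellow}, so each is used; only v_2 can be yellow, hence v_2 = yellow.
The 2 variables v_7 and v_8 are confined to {blue, red}, which locks those values in; drop them from v_4.
So v_4 = green.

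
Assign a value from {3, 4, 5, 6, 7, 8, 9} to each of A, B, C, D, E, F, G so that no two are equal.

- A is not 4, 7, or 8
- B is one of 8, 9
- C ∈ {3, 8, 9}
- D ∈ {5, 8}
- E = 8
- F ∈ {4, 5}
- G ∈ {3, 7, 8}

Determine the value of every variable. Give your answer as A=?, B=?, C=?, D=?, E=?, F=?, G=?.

E has just one choice, so E = 8. So B, C, D, G can't be 8.
B's domain is down to {9}, so B = 9. So A, C can't be 9.
C's domain is down to {3}, so C = 3. Strike 3 from A, G.
D must be 5 (only option left). Eliminate 5 elsewhere: A, F.
That leaves F = 4.
G's domain is down to {7}, so G = 7.
A's domain is down to {6}, so A = 6.

A=6, B=9, C=3, D=5, E=8, F=4, G=7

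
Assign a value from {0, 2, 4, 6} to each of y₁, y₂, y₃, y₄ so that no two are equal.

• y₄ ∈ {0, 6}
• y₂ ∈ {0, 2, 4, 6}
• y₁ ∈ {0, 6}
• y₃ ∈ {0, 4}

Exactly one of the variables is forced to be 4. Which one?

The 4 variables together cover exactly {0, 2, 4, 6} — 4 values for 4 variables — and 2 appears only in y₂'s list, so y₂ = 2.
The 3 still-open variables together cover exactly {0, 4, 6} — 3 values for 3 variables — and 4 appears only in y₃'s list, so y₃ = 4.

y₃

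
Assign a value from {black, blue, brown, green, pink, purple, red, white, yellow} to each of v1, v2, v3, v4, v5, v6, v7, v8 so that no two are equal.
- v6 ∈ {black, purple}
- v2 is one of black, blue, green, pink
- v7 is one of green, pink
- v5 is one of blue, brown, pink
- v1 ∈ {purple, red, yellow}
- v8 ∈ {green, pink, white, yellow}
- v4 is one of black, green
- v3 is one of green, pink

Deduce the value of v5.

brown

v3 and v7 share exactly the 2 values {green, pink}; by pigeonhole those values go to them, so strike green, pink from v2, v4, v5, v8.
v4 has just one choice, so v4 = black. Eliminate black elsewhere: v2, v6.
v6 has just one choice, so v6 = purple. Strike purple from v1.
v2's domain is down to {blue}, so v2 = blue. Remove blue from v5.
So v5 = brown.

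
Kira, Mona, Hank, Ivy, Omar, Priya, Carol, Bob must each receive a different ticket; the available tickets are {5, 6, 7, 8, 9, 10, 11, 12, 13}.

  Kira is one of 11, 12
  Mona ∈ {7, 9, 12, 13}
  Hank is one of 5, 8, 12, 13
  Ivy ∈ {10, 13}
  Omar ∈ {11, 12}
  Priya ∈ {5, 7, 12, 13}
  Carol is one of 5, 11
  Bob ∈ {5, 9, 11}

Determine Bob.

9

The 8 variables together cover exactly {5, 7, 8, 9, 10, 11, 12, 13} — 8 values for 8 variables — and 8 appears only in Hank's list, so Hank = 8.
The 7 still-open variables together cover exactly {5, 7, 9, 10, 11, 12, 13} — 7 values for 7 variables — and 10 appears only in Ivy's list, so Ivy = 10.
Kira and Omar between them cover only {11, 12} — a naked pair. Remove those values from Mona, Priya, Carol, Bob.
Carol must be 5 (only option left). So Priya, Bob can't be 5.
So Bob = 9.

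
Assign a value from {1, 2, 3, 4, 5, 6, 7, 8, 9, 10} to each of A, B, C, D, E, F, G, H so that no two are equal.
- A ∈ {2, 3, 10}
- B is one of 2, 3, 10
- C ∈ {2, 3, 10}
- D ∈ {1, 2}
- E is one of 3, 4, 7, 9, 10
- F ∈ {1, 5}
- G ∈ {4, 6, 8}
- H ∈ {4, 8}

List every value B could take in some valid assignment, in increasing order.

2, 3, 10

A, B, C between them cover only {2, 3, 10} — a naked triple. Remove those values from D, E.
D must be 1 (only option left). Remove 1 from F.
That leaves F = 5.
No further eliminations apply; B can still be any of 2, 3, 10.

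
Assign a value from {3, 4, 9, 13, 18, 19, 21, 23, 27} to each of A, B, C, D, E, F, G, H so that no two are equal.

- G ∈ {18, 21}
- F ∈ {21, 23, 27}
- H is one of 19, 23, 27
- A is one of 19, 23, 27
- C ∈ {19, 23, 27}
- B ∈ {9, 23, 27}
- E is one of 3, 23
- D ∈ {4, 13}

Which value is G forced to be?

18

The 3 variables A, C, H are confined to {19, 23, 27}, which locks those values in; drop them from B, E, F.
B's domain is down to {9}, so B = 9.
That leaves E = 3.
That leaves F = 21. Eliminate 21 elsewhere: G.
So G = 18.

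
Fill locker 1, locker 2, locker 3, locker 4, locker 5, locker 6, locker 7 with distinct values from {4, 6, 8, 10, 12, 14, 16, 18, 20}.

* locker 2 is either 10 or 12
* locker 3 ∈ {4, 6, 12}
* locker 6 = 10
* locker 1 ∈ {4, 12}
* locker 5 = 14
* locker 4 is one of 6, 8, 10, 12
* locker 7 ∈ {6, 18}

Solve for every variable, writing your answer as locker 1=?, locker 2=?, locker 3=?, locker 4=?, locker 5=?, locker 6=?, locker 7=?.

locker 1=4, locker 2=12, locker 3=6, locker 4=8, locker 5=14, locker 6=10, locker 7=18

locker 5 must be 14 (only option left).
locker 6 must be 10 (only option left). Eliminate 10 elsewhere: locker 2, locker 4.
locker 2 has just one choice, so locker 2 = 12. So locker 1, locker 3, locker 4 can't be 12.
locker 1 has just one choice, so locker 1 = 4. So locker 3 can't be 4.
That leaves locker 3 = 6. So locker 4, locker 7 can't be 6.
locker 4 must be 8 (only option left).
locker 7 has just one choice, so locker 7 = 18.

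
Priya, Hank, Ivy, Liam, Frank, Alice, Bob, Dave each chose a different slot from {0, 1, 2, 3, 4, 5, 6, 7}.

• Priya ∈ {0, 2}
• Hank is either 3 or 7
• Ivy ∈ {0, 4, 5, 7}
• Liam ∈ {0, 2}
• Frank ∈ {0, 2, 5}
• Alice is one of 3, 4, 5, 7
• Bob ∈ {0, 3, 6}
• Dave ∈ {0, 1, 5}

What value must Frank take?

The 8 variables together cover exactly {0, 1, 2, 3, 4, 5, 6, 7} — 8 values for 8 variables — and 1 appears only in Dave's list, so Dave = 1.
The 7 still-open variables together cover exactly {0, 2, 3, 4, 5, 6, 7} — 7 values for 7 variables — and 6 appears only in Bob's list, so Bob = 6.
Priya and Liam between them cover only {0, 2} — a naked pair. Remove those values from Ivy, Frank.
So Frank = 5.

5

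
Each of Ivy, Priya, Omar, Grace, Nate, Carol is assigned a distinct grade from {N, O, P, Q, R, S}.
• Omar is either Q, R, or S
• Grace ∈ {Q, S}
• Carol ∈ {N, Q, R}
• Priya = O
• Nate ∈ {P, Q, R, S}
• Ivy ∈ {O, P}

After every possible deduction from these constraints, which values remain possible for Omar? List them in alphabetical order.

Q, R, S

Priya's domain is down to {O}, so Priya = O. Remove O from Ivy.
Ivy must be P (only option left). Remove P from Nate.
The 4 still-open variables draw from only 4 values {N, Q, R, S}, so each is used; only Carol can be N, hence Carol = N.
No further eliminations apply; Omar can still be any of Q, R, S.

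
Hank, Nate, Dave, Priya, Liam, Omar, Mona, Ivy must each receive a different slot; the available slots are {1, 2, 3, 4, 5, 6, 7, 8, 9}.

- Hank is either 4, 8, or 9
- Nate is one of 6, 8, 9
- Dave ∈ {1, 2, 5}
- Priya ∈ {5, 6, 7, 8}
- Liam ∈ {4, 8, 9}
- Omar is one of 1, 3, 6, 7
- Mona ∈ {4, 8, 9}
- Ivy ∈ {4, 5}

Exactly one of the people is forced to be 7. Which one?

Hank, Liam, Mona between them cover only {4, 8, 9} — a naked triple. Remove those values from Nate, Priya, Ivy.
Nate must be 6 (only option left). So Priya, Omar can't be 6.
Ivy must be 5 (only option left). Remove 5 from Dave, Priya.
So 7 goes to Priya.

Priya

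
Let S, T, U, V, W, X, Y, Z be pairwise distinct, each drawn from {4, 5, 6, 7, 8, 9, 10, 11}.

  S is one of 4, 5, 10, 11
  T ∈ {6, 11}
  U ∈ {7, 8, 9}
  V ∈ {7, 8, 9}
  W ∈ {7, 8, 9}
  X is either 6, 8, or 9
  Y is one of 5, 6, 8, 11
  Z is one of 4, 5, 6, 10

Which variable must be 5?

Y

U, V, W share exactly the 3 values {7, 8, 9}; by pigeonhole those values go to them, so strike 7, 8, 9 from X, Y.
That leaves X = 6. So T, Y, Z can't be 6.
T's domain is down to {11}, so T = 11. Remove 11 from S, Y.
So 5 goes to Y.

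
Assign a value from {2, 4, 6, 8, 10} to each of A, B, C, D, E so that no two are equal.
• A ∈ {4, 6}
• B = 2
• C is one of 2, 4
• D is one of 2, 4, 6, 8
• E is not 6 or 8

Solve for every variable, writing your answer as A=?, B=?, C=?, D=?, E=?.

A=6, B=2, C=4, D=8, E=10

B has just one choice, so B = 2. Remove 2 from C, D, E.
C must be 4 (only option left). So A, D, E can't be 4.
E must be 10 (only option left).
A's domain is down to {6}, so A = 6. Strike 6 from D.
That leaves D = 8.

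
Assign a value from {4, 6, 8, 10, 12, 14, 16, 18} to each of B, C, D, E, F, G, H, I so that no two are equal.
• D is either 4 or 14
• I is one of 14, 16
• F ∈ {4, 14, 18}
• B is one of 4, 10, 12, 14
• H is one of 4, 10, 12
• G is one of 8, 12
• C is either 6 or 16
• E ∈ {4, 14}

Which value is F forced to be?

18

Among the 8 variables, 6 fits only C (and all 8 values in {4, 6, 8, 10, 12, 14, 16, 18} must be used), so C = 6.
Among the 7 still-open variables, 8 fits only G (and all 7 values in {4, 8, 10, 12, 14, 16, 18} must be used), so G = 8.
Among the 6 still-open variables, 16 fits only I (and all 6 values in {4, 10, 12, 14, 16, 18} must be used), so I = 16.
The 5 still-open variables draw from only 5 values {4, 10, 12, 14, 18}, so each is used; only F can be 18, hence F = 18.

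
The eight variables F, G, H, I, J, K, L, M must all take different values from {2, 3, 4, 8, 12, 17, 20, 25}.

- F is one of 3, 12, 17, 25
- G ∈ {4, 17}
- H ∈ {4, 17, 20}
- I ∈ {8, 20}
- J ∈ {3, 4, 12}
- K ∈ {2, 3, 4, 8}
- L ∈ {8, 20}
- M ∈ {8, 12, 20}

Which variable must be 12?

M

The 8 variables draw from only 8 values {2, 3, 4, 8, 12, 17, 20, 25}, so each is used; only K can be 2, hence K = 2.
The 7 still-open variables together cover exactly {3, 4, 8, 12, 17, 20, 25} — 7 values for 7 variables — and 25 appears only in F's list, so F = 25.
The 6 still-open variables together cover exactly {3, 4, 8, 12, 17, 20} — 6 values for 6 variables — and 3 appears only in J's list, so J = 3.
The 5 still-open variables draw from only 5 values {4, 8, 12, 17, 20}, so each is used; only M can be 12, hence M = 12.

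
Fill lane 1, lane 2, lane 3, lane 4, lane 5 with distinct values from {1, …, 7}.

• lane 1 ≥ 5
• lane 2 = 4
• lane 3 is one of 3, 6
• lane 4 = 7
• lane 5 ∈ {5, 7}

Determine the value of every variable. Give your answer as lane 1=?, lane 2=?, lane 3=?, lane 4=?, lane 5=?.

lane 1=6, lane 2=4, lane 3=3, lane 4=7, lane 5=5

lane 2 has just one choice, so lane 2 = 4.
lane 4's domain is down to {7}, so lane 4 = 7. Remove 7 from lane 1, lane 5.
lane 5 must be 5 (only option left). So lane 1 can't be 5.
lane 1 must be 6 (only option left). Eliminate 6 elsewhere: lane 3.
lane 3's domain is down to {3}, so lane 3 = 3.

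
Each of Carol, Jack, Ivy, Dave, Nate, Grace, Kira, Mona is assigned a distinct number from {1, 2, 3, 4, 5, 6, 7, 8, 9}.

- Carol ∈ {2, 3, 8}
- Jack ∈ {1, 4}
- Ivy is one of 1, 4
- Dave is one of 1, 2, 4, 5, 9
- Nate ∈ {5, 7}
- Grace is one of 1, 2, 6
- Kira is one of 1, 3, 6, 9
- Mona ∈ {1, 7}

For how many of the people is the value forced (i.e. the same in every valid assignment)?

Jack and Ivy share exactly the 2 values {1, 4}; by pigeonhole those values go to them, so strike 1, 4 from Dave, Grace, Kira, Mona.
Mona must be 7 (only option left). Eliminate 7 elsewhere: Nate.
Nate's domain is down to {5}, so Nate = 5. Strike 5 from Dave.
Determined: Nate=5, Mona=7. The other people each still have more than one consistent value. That makes 2.

2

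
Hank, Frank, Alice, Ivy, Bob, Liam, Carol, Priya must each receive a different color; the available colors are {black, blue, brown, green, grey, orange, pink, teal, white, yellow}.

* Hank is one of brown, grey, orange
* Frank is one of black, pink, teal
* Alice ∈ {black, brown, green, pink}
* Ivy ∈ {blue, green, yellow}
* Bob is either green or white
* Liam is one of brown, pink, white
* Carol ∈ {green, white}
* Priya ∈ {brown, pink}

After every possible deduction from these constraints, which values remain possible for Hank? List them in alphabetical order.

The 2 variables Bob and Carol are confined to {green, white}, which locks those values in; drop them from Alice, Ivy, Liam.
Liam and Priya share exactly the 2 values {brown, pink}; by pigeonhole those values go to them, so strike brown, pink from Hank, Frank, Alice.
That leaves Alice = black. Remove black from Frank.
That leaves Frank = teal.
No further eliminations apply; Hank can still be any of grey, orange.

grey, orange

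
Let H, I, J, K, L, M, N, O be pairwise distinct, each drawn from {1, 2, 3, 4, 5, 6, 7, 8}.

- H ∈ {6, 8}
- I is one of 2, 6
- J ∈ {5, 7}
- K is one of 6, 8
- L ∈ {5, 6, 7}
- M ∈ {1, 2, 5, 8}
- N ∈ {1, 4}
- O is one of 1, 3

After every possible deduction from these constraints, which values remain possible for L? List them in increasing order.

The 8 variables together cover exactly {1, 2, 3, 4, 5, 6, 7, 8} — 8 values for 8 variables — and 3 appears only in O's list, so O = 3.
The 7 still-open variables draw from only 7 values {1, 2, 4, 5, 6, 7, 8}, so each is used; only N can be 4, hence N = 4.
The 6 still-open variables draw from only 6 values {1, 2, 5, 6, 7, 8}, so each is used; only M can be 1, hence M = 1.
The 5 still-open variables together cover exactly {2, 5, 6, 7, 8} — 5 values for 5 variables — and 2 appears only in I's list, so I = 2.
The 2 variables H and K are confined to {6, 8}, which locks those values in; drop them from L.
No further eliminations apply; L can still be any of 5, 7.

5, 7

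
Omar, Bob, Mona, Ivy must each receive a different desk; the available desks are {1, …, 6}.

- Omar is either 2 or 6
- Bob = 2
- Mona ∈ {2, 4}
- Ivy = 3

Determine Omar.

Bob has just one choice, so Bob = 2. Remove 2 from Omar, Mona.
So Omar = 6.

6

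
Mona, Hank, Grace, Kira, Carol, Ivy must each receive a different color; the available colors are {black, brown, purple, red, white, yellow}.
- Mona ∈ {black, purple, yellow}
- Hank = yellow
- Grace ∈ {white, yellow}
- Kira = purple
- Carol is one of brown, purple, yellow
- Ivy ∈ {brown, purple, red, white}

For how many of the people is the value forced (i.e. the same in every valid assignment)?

6

Hank's domain is down to {yellow}, so Hank = yellow. Remove yellow from Mona, Grace, Carol.
Grace has just one choice, so Grace = white. Strike white from Ivy.
That leaves Kira = purple. Eliminate purple elsewhere: Mona, Carol, Ivy.
Carol has just one choice, so Carol = brown. Eliminate brown elsewhere: Ivy.
Ivy must be red (only option left).
Mona has just one choice, so Mona = black.
Every person is fixed: Mona=black, Hank=yellow, Grace=white, Kira=purple, Carol=brown, Ivy=red. That makes 6.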